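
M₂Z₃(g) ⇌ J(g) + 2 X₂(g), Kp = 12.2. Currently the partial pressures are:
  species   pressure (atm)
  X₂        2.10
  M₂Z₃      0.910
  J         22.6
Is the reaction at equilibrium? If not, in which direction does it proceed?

Qp = P(J)·P(X₂)² / P(M₂Z₃) = (22.6)·(2.10)² / (0.910) = 110
Qp = 110 > Kp = 12.2, so the reverse reaction proceeds.

in the reverse direction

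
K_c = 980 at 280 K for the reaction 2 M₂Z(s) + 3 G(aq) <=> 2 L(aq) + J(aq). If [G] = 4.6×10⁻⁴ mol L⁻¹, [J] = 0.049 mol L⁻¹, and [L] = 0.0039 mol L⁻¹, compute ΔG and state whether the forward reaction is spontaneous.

(M₂Z is a pure solid — omitted from Q_c.)
Q_c = [L]²·[J] / [G]³ = (0.0039)²·(0.049) / (4.6×10⁻⁴)³ = 7660
ΔG = RT ln(Q_c/K_c) = (8.314 J mol⁻¹ K⁻¹)(280 K) × ln(7660/980)
   = (2.328 kJ/mol)(2.056) = 4.79 kJ/mol
ΔG > 0, so the forward reaction is non-spontaneous (proceeds in reverse).

ΔG = 4.79 kJ/mol; the forward reaction is non-spontaneous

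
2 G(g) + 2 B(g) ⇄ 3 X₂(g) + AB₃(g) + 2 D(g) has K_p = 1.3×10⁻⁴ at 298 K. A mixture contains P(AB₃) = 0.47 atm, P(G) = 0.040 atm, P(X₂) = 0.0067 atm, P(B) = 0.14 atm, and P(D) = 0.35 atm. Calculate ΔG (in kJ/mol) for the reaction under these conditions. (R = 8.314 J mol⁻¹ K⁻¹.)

Q_p = P(X₂)³·P(AB₃)·P(D)² / (P(G)²·P(B)²) = (0.0067)³·(0.47)·(0.35)² / ((0.040)²·(0.14)²) = 5.52×10⁻⁴
ΔG = RT ln(Q_p/K_p) = (8.314 J mol⁻¹ K⁻¹)(298 K) × ln(5.52×10⁻⁴/1.3×10⁻⁴)
   = (2.478 kJ/mol)(1.446) = 3.58 kJ/mol
ΔG > 0, so the forward reaction is non-spontaneous (proceeds in reverse).

ΔG = 3.58 kJ/mol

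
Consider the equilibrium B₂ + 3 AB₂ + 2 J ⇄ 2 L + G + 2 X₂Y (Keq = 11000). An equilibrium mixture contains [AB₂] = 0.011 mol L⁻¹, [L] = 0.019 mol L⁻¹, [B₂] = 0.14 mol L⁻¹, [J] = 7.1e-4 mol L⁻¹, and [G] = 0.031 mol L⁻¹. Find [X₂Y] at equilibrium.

At equilibrium, Keq = [L]²·[G]·[X₂Y]² / ([B₂]·[AB₂]³·[J]²) = 11000.
(0.019)²·(0.031)·([X₂Y])² / ((0.14)·(0.011)³·(7.1e-4)²) = 11000
[X₂Y]² = 9.23e-5 ⇒ [X₂Y] = 0.0096 mol L⁻¹

[X₂Y] = 0.0096 mol L⁻¹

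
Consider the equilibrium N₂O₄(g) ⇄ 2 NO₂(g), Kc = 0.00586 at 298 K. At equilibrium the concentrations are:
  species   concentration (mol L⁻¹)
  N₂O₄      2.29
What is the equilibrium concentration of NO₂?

[NO₂] = 0.116 mol L⁻¹

At equilibrium, Kc = [NO₂]² / [N₂O₄] = 0.00586.
([NO₂])² / (2.29) = 0.00586
[NO₂]² = 0.0134 ⇒ [NO₂] = 0.116 mol L⁻¹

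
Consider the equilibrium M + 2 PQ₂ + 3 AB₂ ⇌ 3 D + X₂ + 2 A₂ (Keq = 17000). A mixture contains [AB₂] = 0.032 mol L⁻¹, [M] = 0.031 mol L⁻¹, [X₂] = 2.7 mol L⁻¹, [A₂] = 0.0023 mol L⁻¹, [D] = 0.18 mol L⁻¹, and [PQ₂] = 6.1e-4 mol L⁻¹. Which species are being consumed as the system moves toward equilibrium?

D, X₂, A₂ (products)

Q = [D]³·[X₂]·[A₂]² / ([M]·[PQ₂]²·[AB₂]³) = (0.18)³·(2.7)·(0.0023)² / ((0.031)·(6.1e-4)²·(0.032)³) = 2.2e5
Q = 2.2e5 > Keq = 17000: net reverse reaction.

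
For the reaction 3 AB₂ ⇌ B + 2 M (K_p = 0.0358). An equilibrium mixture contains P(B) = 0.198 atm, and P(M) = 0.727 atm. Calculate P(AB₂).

P(AB₂) = 1.43 atm

At equilibrium, K_p = P(B)·P(M)² / P(AB₂)³ = 0.0358.
(0.198)·(0.727)² / (P(AB₂))³ = 0.0358
P(AB₂)³ = 2.92 ⇒ P(AB₂) = 1.43 atm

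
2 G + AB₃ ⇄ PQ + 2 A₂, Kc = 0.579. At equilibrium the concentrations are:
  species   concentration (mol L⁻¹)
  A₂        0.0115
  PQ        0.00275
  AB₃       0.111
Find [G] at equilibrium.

At equilibrium, Kc = [PQ]·[A₂]² / ([G]²·[AB₃]) = 0.579.
(0.00275)·(0.0115)² / (([G])²·(0.111)) = 0.579
[G]² = 5.66×10⁻⁶ ⇒ [G] = 0.00238 mol L⁻¹

[G] = 0.00238 mol L⁻¹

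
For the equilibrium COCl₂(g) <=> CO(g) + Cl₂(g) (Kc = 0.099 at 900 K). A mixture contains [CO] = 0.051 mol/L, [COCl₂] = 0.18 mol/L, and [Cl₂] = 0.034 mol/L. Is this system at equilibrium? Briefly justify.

Qc = [CO]·[Cl₂] / [COCl₂] = (0.051)·(0.034) / (0.18) = 0.0096
Qc = 0.0096 < Kc = 0.099: net forward reaction.

no; Q < K, reaction proceeds forward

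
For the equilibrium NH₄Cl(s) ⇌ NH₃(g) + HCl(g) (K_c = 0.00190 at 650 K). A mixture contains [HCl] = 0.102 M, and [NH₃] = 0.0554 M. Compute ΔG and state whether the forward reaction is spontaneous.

(NH₄Cl is a pure solid — omitted from Q_c.)
Q_c = [NH₃]·[HCl] = (0.0554)·(0.102) = 0.00565
ΔG = RT ln(Q_c/K_c) = (8.314 J mol⁻¹ K⁻¹)(650 K) × ln(0.00565/0.00190)
   = (5.404 kJ/mol)(1.090) = 5.89 kJ/mol
ΔG > 0, so the forward reaction is non-spontaneous (proceeds in reverse).

ΔG = 5.89 kJ/mol; the forward reaction is non-spontaneous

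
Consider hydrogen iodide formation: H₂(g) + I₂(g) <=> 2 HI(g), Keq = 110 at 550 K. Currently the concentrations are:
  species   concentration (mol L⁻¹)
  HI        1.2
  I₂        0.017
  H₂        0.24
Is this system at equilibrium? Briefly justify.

no; Q > K, reaction proceeds in reverse

Q = [HI]² / ([H₂]·[I₂]) = (1.2)² / ((0.24)·(0.017)) = 350
Q = 350 > Keq = 110: net reverse reaction.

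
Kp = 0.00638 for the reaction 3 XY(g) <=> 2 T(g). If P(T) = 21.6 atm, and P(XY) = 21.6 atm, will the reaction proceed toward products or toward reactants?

Qp = P(T)² / P(XY)³ = (21.6)² / (21.6)³ = 0.0463
Qp = 0.0463 > Kp = 0.00638, so the reverse reaction proceeds.

toward reactants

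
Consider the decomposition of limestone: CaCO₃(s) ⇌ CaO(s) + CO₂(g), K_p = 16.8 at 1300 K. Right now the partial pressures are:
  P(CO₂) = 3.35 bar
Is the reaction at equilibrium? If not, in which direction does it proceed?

forward (toward products)

(CaCO₃, CaO are pure solids — omitted from Q_p.)
Q_p = P(CO₂) = 3.35
Q_p = 3.35 < K_p = 16.8, so the forward reaction proceeds.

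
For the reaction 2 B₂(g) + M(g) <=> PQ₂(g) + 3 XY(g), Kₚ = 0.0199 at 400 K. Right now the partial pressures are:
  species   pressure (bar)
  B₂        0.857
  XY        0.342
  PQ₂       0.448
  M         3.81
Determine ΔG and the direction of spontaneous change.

Qₚ = P(PQ₂)·P(XY)³ / (P(B₂)²·P(M)) = (0.448)·(0.342)³ / ((0.857)²·(3.81)) = 0.00640
ΔG = RT ln(Qₚ/Kₚ) = (8.314 J mol⁻¹ K⁻¹)(400 K) × ln(0.00640/0.0199)
   = (3.326 kJ/mol)(-1.134) = -3.77 kJ/mol
ΔG < 0, so the forward reaction is spontaneous (proceeds forward).

ΔG = -3.77 kJ/mol; the forward reaction is spontaneous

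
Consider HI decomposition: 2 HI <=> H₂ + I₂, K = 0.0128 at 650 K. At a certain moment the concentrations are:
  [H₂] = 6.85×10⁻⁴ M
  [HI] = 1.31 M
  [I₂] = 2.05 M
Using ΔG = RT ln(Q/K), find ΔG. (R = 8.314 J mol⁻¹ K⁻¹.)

Q = [H₂]·[I₂] / [HI]² = (6.85×10⁻⁴)·(2.05) / (1.31)² = 8.18×10⁻⁴
ΔG = RT ln(Q/K) = (8.314 J mol⁻¹ K⁻¹)(650 K) × ln(8.18×10⁻⁴/0.0128)
   = (5.404 kJ/mol)(-2.750) = -14.9 kJ/mol
ΔG < 0, so the forward reaction is spontaneous (proceeds forward).

ΔG = -14.9 kJ/mol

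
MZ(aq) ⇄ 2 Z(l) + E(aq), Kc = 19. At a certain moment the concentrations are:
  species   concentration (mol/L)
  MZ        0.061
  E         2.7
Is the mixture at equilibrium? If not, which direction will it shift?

no; Q > K, reaction proceeds in reverse

(Z is a pure liquid — omitted from Qc.)
Qc = [E] / [MZ] = (2.7) / (0.061) = 44
Qc = 44 > Kc = 19: net reverse reaction.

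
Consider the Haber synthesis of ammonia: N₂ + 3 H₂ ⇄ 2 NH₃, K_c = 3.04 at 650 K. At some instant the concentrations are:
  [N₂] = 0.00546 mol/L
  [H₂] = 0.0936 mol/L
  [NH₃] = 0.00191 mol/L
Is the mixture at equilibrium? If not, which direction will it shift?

Q_c = [NH₃]² / ([N₂]·[H₂]³) = (0.00191)² / ((0.00546)·(0.0936)³) = 0.815
Q_c = 0.815 < K_c = 3.04: net forward reaction.

no; Q < K, reaction proceeds forward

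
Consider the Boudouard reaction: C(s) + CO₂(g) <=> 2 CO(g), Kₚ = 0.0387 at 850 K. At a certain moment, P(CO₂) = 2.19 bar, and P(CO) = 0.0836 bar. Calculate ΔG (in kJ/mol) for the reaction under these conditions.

ΔG = -17.6 kJ/mol

(C is a pure solid — omitted from Qₚ.)
Qₚ = P(CO)² / P(CO₂) = (0.0836)² / (2.19) = 0.00319
ΔG = RT ln(Qₚ/Kₚ) = (8.314 J mol⁻¹ K⁻¹)(850 K) × ln(0.00319/0.0387)
   = (7.067 kJ/mol)(-2.496) = -17.6 kJ/mol
ΔG < 0, so the forward reaction is spontaneous (proceeds forward).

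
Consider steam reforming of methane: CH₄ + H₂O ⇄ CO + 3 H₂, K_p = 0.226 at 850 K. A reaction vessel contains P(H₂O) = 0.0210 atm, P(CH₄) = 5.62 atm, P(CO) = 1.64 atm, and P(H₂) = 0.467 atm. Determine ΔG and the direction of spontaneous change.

ΔG = 13.0 kJ/mol; the forward reaction is non-spontaneous

Q_p = P(CO)·P(H₂)³ / (P(CH₄)·P(H₂O)) = (1.64)·(0.467)³ / ((5.62)·(0.0210)) = 1.42
ΔG = RT ln(Q_p/K_p) = (8.314 J mol⁻¹ K⁻¹)(850 K) × ln(1.42/0.226)
   = (7.067 kJ/mol)(1.838) = 13.0 kJ/mol
ΔG > 0, so the forward reaction is non-spontaneous (proceeds in reverse).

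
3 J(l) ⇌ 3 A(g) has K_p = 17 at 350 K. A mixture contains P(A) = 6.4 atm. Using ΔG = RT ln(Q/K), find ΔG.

ΔG = 7.96 kJ/mol

(J is a pure liquid — omitted from Q_p.)
Q_p = P(A)³ = (6.4)³ = 262
ΔG = RT ln(Q_p/K_p) = (8.314 J mol⁻¹ K⁻¹)(350 K) × ln(262/17)
   = (2.910 kJ/mol)(2.735) = 7.96 kJ/mol
ΔG > 0, so the forward reaction is non-spontaneous (proceeds in reverse).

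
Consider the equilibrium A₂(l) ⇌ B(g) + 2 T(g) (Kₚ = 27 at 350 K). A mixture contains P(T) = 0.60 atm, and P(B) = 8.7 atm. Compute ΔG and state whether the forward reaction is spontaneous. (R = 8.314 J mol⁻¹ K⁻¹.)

ΔG = -6.27 kJ/mol; the forward reaction is spontaneous

(A₂ is a pure liquid — omitted from Qₚ.)
Qₚ = P(B)·P(T)² = (8.7)·(0.60)² = 3.13
ΔG = RT ln(Qₚ/Kₚ) = (8.314 J mol⁻¹ K⁻¹)(350 K) × ln(3.13/27)
   = (2.910 kJ/mol)(-2.155) = -6.27 kJ/mol
ΔG < 0, so the forward reaction is spontaneous (proceeds forward).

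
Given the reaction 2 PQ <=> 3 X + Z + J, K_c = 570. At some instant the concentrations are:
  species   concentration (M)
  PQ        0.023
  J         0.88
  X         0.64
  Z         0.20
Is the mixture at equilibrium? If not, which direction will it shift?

no; Q < K, reaction proceeds forward

Q_c = [X]³·[Z]·[J] / [PQ]² = (0.64)³·(0.20)·(0.88) / (0.023)² = 87
Q_c = 87 < K_c = 570: net forward reaction.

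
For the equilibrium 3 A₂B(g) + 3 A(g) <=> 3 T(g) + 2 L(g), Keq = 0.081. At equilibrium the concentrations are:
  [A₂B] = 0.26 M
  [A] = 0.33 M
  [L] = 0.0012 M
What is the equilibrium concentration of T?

At equilibrium, Keq = [T]³·[L]² / ([A₂B]³·[A]³) = 0.081.
([T])³·(0.0012)² / ((0.26)³·(0.33)³) = 0.081
[T]³ = 35.5 ⇒ [T] = 3.3 M

[T] = 3.3 M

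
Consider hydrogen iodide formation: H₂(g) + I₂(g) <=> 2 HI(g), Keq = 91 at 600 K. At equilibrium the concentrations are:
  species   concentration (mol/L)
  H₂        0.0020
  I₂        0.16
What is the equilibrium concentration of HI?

[HI] = 0.17 mol/L

At equilibrium, Keq = [HI]² / ([H₂]·[I₂]) = 91.
([HI])² / ((0.0020)·(0.16)) = 91
[HI]² = 0.0291 ⇒ [HI] = 0.17 mol/L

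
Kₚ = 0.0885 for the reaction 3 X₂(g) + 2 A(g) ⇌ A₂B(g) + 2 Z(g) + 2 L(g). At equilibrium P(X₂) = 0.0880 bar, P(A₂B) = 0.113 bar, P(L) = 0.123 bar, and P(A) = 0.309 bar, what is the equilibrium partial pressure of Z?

At equilibrium, Kₚ = P(A₂B)·P(Z)²·P(L)² / (P(X₂)³·P(A)²) = 0.0885.
(0.113)·(P(Z))²·(0.123)² / ((0.0880)³·(0.309)²) = 0.0885
P(Z)² = 0.00337 ⇒ P(Z) = 0.0580 bar

P(Z) = 0.0580 bar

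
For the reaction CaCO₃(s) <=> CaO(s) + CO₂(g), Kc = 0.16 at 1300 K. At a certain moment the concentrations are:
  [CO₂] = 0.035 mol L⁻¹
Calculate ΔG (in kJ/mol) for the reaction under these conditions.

(CaCO₃, CaO are pure solids — omitted from Qc.)
Qc = [CO₂] = 0.0350
ΔG = RT ln(Qc/Kc) = (8.314 J mol⁻¹ K⁻¹)(1300 K) × ln(0.0350/0.16)
   = (10.81 kJ/mol)(-1.520) = -16.4 kJ/mol
ΔG < 0, so the forward reaction is spontaneous (proceeds forward).

ΔG = -16.4 kJ/mol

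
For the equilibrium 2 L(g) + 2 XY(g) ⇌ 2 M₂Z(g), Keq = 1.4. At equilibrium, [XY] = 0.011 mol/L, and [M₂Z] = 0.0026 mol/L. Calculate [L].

[L] = 0.20 mol/L

At equilibrium, Keq = [M₂Z]² / ([L]²·[XY]²) = 1.4.
(0.0026)² / (([L])²·(0.011)²) = 1.4
[L]² = 0.0399 ⇒ [L] = 0.20 mol/L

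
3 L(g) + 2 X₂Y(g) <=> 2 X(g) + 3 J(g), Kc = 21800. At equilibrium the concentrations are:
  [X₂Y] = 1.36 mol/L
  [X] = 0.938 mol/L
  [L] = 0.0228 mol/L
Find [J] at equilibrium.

[J] = 0.816 mol/L

At equilibrium, Kc = [X]²·[J]³ / ([L]³·[X₂Y]²) = 21800.
(0.938)²·([J])³ / ((0.0228)³·(1.36)²) = 21800
[J]³ = 0.543 ⇒ [J] = 0.816 mol/L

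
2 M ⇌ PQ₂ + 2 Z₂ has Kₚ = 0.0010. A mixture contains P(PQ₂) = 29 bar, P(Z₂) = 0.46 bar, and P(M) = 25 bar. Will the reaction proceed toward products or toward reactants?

Qₚ = P(PQ₂)·P(Z₂)² / P(M)² = (29)·(0.46)² / (25)² = 0.0098
Qₚ = 0.0098 > Kₚ = 0.0010, so the reverse reaction proceeds.

reverse (toward reactants)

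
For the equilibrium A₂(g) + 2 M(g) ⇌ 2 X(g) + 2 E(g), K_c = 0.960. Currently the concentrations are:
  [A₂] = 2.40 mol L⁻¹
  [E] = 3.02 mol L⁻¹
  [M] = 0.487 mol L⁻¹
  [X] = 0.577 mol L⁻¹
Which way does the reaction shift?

Q_c = [X]²·[E]² / ([A₂]·[M]²) = (0.577)²·(3.02)² / ((2.40)·(0.487)²) = 5.33
Q_c = 5.33 > K_c = 0.960, so the reverse reaction proceeds.

to the left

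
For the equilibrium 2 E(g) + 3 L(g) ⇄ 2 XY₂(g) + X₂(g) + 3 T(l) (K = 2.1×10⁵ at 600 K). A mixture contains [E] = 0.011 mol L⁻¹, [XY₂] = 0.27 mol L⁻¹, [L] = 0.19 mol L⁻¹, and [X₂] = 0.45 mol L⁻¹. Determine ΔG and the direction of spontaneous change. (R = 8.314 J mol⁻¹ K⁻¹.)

(T is a pure liquid — omitted from Q.)
Q = [XY₂]²·[X₂] / ([E]²·[L]³) = (0.27)²·(0.45) / ((0.011)²·(0.19)³) = 39500
ΔG = RT ln(Q/K) = (8.314 J mol⁻¹ K⁻¹)(600 K) × ln(39500/2.1×10⁵)
   = (4.988 kJ/mol)(-1.671) = -8.33 kJ/mol
ΔG < 0, so the forward reaction is spontaneous (proceeds forward).

ΔG = -8.33 kJ/mol; the forward reaction is spontaneous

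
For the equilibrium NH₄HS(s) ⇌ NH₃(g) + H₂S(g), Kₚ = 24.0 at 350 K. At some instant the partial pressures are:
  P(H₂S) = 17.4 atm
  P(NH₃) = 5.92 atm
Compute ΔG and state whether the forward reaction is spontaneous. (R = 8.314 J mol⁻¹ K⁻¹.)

(NH₄HS is a pure solid — omitted from Qₚ.)
Qₚ = P(NH₃)·P(H₂S) = (5.92)·(17.4) = 103
ΔG = RT ln(Qₚ/Kₚ) = (8.314 J mol⁻¹ K⁻¹)(350 K) × ln(103/24.0)
   = (2.910 kJ/mol)(1.457) = 4.24 kJ/mol
ΔG > 0, so the forward reaction is non-spontaneous (proceeds in reverse).

ΔG = 4.24 kJ/mol; the forward reaction is non-spontaneous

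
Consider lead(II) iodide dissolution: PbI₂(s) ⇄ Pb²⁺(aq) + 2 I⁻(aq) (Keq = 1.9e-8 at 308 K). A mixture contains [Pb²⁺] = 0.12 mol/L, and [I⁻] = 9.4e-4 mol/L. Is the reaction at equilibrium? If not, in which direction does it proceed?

(PbI₂ is a pure solid — omitted from Q.)
Q = [Pb²⁺]·[I⁻]² = (0.12)·(9.4e-4)² = 1.1e-7
Q = 1.1e-7 > Keq = 1.9e-8, so the reverse reaction proceeds.

in the reverse direction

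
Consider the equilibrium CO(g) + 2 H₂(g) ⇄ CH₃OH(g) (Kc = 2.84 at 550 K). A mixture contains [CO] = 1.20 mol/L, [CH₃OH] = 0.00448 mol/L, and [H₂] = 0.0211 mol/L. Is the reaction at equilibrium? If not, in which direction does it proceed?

Qc = [CH₃OH] / ([CO]·[H₂]²) = (0.00448) / ((1.20)·(0.0211)²) = 8.39
Qc = 8.39 > Kc = 2.84, so the reverse reaction proceeds.

reverse (toward reactants)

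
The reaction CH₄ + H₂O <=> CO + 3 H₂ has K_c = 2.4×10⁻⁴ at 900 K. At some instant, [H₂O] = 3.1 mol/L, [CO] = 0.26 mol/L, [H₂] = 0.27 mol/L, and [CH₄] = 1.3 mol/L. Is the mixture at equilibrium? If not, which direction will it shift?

no; Q > K, reaction proceeds in reverse

Q_c = [CO]·[H₂]³ / ([CH₄]·[H₂O]) = (0.26)·(0.27)³ / ((1.3)·(3.1)) = 0.0013
Q_c = 0.0013 > K_c = 2.4×10⁻⁴: net reverse reaction.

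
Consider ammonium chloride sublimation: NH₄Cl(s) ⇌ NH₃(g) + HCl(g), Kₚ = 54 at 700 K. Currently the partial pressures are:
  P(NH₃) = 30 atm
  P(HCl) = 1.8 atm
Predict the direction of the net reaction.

(NH₄Cl is a pure solid — omitted from Qₚ.)
Qₚ = P(NH₃)·P(HCl) = (30)·(1.8) = 54
Qₚ = 54 = Kₚ, so the system is already at equilibrium.

neither direction; the system is at equilibrium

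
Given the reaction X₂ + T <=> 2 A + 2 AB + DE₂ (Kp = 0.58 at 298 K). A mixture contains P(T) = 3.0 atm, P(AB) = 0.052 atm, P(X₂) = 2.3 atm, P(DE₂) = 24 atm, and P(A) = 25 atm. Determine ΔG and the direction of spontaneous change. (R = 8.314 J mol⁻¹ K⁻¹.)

Qp = P(A)²·P(AB)²·P(DE₂) / (P(X₂)·P(T)) = (25)²·(0.052)²·(24) / ((2.3)·(3.0)) = 5.88
ΔG = RT ln(Qp/Kp) = (8.314 J mol⁻¹ K⁻¹)(298 K) × ln(5.88/0.58)
   = (2.478 kJ/mol)(2.316) = 5.74 kJ/mol
ΔG > 0, so the forward reaction is non-spontaneous (proceeds in reverse).

ΔG = 5.74 kJ/mol; the forward reaction is non-spontaneous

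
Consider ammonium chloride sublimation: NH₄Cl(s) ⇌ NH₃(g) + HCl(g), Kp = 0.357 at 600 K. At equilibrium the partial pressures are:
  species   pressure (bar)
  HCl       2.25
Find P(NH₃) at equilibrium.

P(NH₃) = 0.159 bar

(NH₄Cl is a pure solid — omitted from Kp.)
At equilibrium, Kp = P(NH₃)·P(HCl) = 0.357.
(P(NH₃))·(2.25) = 0.357
P(NH₃) = 0.159 bar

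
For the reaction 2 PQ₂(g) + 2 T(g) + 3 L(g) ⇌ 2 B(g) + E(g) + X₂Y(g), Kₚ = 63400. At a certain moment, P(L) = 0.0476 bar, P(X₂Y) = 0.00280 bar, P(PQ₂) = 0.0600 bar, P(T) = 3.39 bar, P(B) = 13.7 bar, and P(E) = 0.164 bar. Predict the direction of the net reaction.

Qₚ = P(B)²·P(E)·P(X₂Y) / (P(PQ₂)²·P(T)²·P(L)³) = (13.7)²·(0.164)·(0.00280) / ((0.0600)²·(3.39)²·(0.0476)³) = 19300
Qₚ = 19300 < Kₚ = 63400, so the forward reaction proceeds.

forward (toward products)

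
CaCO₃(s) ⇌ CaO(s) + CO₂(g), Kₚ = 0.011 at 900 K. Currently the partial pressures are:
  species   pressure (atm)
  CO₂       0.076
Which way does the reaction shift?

(CaCO₃, CaO are pure solids — omitted from Qₚ.)
Qₚ = P(CO₂) = 0.076
Qₚ = 0.076 > Kₚ = 0.011, so the reverse reaction proceeds.

in the reverse direction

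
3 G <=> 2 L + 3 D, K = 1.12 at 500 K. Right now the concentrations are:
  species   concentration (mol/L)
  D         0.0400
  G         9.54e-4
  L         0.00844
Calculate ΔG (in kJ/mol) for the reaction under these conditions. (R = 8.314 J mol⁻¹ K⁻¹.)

Q = [L]²·[D]³ / [G]³ = (0.00844)²·(0.0400)³ / (9.54e-4)³ = 5.25
ΔG = RT ln(Q/K) = (8.314 J mol⁻¹ K⁻¹)(500 K) × ln(5.25/1.12)
   = (4.157 kJ/mol)(1.545) = 6.42 kJ/mol
ΔG > 0, so the forward reaction is non-spontaneous (proceeds in reverse).

ΔG = 6.42 kJ/mol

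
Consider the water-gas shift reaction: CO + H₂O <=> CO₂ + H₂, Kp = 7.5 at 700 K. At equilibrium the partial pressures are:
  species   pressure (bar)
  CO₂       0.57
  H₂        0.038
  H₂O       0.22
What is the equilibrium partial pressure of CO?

P(CO) = 0.013 bar

At equilibrium, Kp = P(CO₂)·P(H₂) / (P(CO)·P(H₂O)) = 7.5.
(0.57)·(0.038) / ((P(CO))·(0.22)) = 7.5
P(CO) = 0.0131 = 0.013 bar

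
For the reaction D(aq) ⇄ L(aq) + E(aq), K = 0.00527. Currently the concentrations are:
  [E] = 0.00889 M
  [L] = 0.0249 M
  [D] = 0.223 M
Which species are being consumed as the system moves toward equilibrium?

D (reactants)

Q = [L]·[E] / [D] = (0.0249)·(0.00889) / (0.223) = 9.93×10⁻⁴
Q = 9.93×10⁻⁴ < K = 0.00527: net forward reaction.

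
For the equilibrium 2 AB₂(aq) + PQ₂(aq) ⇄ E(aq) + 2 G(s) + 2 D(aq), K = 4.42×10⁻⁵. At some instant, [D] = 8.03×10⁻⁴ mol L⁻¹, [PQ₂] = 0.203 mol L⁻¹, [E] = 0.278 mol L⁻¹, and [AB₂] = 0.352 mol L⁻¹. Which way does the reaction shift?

to the right

(G is a pure solid — omitted from Q.)
Q = [E]·[D]² / ([AB₂]²·[PQ₂]) = (0.278)·(8.03×10⁻⁴)² / ((0.352)²·(0.203)) = 7.13×10⁻⁶
Q = 7.13×10⁻⁶ < K = 4.42×10⁻⁵, so the forward reaction proceeds.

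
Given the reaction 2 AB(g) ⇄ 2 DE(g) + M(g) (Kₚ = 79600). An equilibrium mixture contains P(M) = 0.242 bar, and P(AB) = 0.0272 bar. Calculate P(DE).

P(DE) = 15.6 bar

At equilibrium, Kₚ = P(DE)²·P(M) / P(AB)² = 79600.
(P(DE))²·(0.242) / (0.0272)² = 79600
P(DE)² = 243 ⇒ P(DE) = 15.6 bar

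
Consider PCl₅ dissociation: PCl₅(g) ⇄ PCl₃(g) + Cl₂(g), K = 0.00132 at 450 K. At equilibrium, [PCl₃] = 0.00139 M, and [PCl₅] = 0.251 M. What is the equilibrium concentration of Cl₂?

[Cl₂] = 0.238 M

At equilibrium, K = [PCl₃]·[Cl₂] / [PCl₅] = 0.00132.
(0.00139)·([Cl₂]) / (0.251) = 0.00132
[Cl₂] = 0.238 M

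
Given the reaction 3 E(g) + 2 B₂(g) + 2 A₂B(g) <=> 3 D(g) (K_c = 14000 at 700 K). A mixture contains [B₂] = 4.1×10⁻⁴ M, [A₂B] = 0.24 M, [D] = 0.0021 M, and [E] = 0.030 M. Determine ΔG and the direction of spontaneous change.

ΔG = 5.40 kJ/mol; the forward reaction is non-spontaneous

Q_c = [D]³ / ([E]³·[B₂]²·[A₂B]²) = (0.0021)³ / ((0.030)³·(4.1×10⁻⁴)²·(0.24)²) = 35400
ΔG = RT ln(Q_c/K_c) = (8.314 J mol⁻¹ K⁻¹)(700 K) × ln(35400/14000)
   = (5.820 kJ/mol)(0.9277) = 5.40 kJ/mol
ΔG > 0, so the forward reaction is non-spontaneous (proceeds in reverse).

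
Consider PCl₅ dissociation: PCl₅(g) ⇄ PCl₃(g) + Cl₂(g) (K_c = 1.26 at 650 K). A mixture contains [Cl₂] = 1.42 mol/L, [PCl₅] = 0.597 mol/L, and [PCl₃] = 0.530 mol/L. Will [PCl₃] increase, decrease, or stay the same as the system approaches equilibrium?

stay the same

Q_c = [PCl₃]·[Cl₂] / [PCl₅] = (0.530)·(1.42) / (0.597) = 1.26
Q_c = 1.26 = K_c; the system is at equilibrium.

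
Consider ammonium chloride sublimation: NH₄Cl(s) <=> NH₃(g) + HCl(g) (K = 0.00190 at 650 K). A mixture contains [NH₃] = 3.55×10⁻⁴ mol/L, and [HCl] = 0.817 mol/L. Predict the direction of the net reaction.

(NH₄Cl is a pure solid — omitted from Q.)
Q = [NH₃]·[HCl] = (3.55×10⁻⁴)·(0.817) = 2.90×10⁻⁴
Q = 2.90×10⁻⁴ < K = 0.00190, so the forward reaction proceeds.

forward (toward products)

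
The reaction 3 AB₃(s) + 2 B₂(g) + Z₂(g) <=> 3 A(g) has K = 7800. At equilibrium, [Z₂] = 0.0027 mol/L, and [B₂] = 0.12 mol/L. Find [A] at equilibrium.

(AB₃ is a pure solid — omitted from K.)
At equilibrium, K = [A]³ / ([B₂]²·[Z₂]) = 7800.
([A])³ / ((0.12)²·(0.0027)) = 7800
[A]³ = 0.303 ⇒ [A] = 0.67 mol/L

[A] = 0.67 mol/L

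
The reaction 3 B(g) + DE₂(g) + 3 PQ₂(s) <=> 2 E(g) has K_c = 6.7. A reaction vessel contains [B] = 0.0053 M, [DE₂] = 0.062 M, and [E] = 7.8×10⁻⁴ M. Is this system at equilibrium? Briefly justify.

(PQ₂ is a pure solid — omitted from Q_c.)
Q_c = [E]² / ([B]³·[DE₂]) = (7.8×10⁻⁴)² / ((0.0053)³·(0.062)) = 66
Q_c = 66 > K_c = 6.7: net reverse reaction.

no; Q > K, reaction proceeds in reverse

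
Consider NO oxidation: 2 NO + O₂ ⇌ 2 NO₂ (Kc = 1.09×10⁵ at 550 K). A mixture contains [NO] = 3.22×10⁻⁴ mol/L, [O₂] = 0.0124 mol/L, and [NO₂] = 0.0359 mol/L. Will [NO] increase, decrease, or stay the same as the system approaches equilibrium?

increase

Qc = [NO₂]² / ([NO]²·[O₂]) = (0.0359)² / ((3.22×10⁻⁴)²·(0.0124)) = 1.00×10⁶
Qc = 1.00×10⁶ > Kc = 1.09×10⁵: net reverse reaction.
NO is a reactant, so it increases.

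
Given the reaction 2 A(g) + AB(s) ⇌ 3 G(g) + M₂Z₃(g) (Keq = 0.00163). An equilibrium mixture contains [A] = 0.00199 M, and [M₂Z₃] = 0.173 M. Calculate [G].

[G] = 0.00334 M

(AB is a pure solid — omitted from Keq.)
At equilibrium, Keq = [G]³·[M₂Z₃] / [A]² = 0.00163.
([G])³·(0.173) / (0.00199)² = 0.00163
[G]³ = 3.73×10⁻⁸ ⇒ [G] = 0.00334 M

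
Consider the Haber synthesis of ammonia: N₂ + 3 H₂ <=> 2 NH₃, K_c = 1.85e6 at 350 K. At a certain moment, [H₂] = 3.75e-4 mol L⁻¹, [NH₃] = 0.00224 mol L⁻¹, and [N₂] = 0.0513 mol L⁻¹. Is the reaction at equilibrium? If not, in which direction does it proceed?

at equilibrium

Q_c = [NH₃]² / ([N₂]·[H₂]³) = (0.00224)² / ((0.0513)·(3.75e-4)³) = 1.85e6
Q_c = 1.85e6 = K_c, so the system is already at equilibrium.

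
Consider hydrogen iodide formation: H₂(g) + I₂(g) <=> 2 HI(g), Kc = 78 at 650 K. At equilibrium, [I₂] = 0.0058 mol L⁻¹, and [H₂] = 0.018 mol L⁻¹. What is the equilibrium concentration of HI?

At equilibrium, Kc = [HI]² / ([H₂]·[I₂]) = 78.
([HI])² / ((0.018)·(0.0058)) = 78
[HI]² = 0.00814 ⇒ [HI] = 0.090 mol L⁻¹

[HI] = 0.090 mol L⁻¹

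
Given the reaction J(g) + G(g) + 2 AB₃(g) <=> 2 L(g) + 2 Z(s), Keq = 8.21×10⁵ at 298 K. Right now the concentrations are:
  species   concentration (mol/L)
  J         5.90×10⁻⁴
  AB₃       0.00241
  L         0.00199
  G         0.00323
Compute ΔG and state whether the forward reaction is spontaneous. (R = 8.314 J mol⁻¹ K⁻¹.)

ΔG = -2.06 kJ/mol; the forward reaction is spontaneous

(Z is a pure solid — omitted from Q.)
Q = [L]² / ([J]·[G]·[AB₃]²) = (0.00199)² / ((5.90×10⁻⁴)·(0.00323)·(0.00241)²) = 3.58×10⁵
ΔG = RT ln(Q/Keq) = (8.314 J mol⁻¹ K⁻¹)(298 K) × ln(3.58×10⁵/8.21×10⁵)
   = (2.478 kJ/mol)(-0.8300) = -2.06 kJ/mol
ΔG < 0, so the forward reaction is spontaneous (proceeds forward).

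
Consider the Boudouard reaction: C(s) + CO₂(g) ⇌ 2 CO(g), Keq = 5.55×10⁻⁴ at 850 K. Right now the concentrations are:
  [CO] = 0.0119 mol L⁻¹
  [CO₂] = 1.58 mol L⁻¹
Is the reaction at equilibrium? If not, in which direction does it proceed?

toward products

(C is a pure solid — omitted from Q.)
Q = [CO]² / [CO₂] = (0.0119)² / (1.58) = 8.96×10⁻⁵
Q = 8.96×10⁻⁵ < Keq = 5.55×10⁻⁴, so the forward reaction proceeds.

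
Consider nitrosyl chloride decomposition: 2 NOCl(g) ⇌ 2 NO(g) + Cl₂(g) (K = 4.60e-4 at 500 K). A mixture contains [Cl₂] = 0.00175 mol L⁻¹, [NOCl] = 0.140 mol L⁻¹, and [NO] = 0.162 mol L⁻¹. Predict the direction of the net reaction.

reverse (toward reactants)

Q = [NO]²·[Cl₂] / [NOCl]² = (0.162)²·(0.00175) / (0.140)² = 0.00234
Q = 0.00234 > K = 4.60e-4, so the reverse reaction proceeds.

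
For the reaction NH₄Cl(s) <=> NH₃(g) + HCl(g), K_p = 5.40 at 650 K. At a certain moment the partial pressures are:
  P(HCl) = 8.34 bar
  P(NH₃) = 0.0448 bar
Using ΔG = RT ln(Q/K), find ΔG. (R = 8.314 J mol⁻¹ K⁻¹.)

ΔG = -14.4 kJ/mol

(NH₄Cl is a pure solid — omitted from Q_p.)
Q_p = P(NH₃)·P(HCl) = (0.0448)·(8.34) = 0.374
ΔG = RT ln(Q_p/K_p) = (8.314 J mol⁻¹ K⁻¹)(650 K) × ln(0.374/5.40)
   = (5.404 kJ/mol)(-2.670) = -14.4 kJ/mol
ΔG < 0, so the forward reaction is spontaneous (proceeds forward).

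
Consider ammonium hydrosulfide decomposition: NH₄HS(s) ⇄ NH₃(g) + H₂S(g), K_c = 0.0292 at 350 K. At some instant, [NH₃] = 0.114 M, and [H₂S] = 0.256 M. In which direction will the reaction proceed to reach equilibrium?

(NH₄HS is a pure solid — omitted from Q_c.)
Q_c = [NH₃]·[H₂S] = (0.114)·(0.256) = 0.0292
Q_c = 0.0292 = K_c, so the system is already at equilibrium.

no net change (already at equilibrium)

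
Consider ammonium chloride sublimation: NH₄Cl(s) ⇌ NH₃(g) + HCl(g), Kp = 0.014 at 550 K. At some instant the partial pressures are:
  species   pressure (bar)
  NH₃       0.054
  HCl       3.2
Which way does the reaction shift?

(NH₄Cl is a pure solid — omitted from Qp.)
Qp = P(NH₃)·P(HCl) = (0.054)·(3.2) = 0.17
Qp = 0.17 > Kp = 0.014, so the reverse reaction proceeds.

in the reverse direction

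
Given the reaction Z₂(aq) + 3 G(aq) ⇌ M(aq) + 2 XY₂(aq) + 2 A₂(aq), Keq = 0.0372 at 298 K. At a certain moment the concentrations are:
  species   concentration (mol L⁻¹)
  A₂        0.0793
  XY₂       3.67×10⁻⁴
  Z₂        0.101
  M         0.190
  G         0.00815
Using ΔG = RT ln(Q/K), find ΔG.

Q = [M]·[XY₂]²·[A₂]² / ([Z₂]·[G]³) = (0.190)·(3.67×10⁻⁴)²·(0.0793)² / ((0.101)·(0.00815)³) = 0.00294
ΔG = RT ln(Q/Keq) = (8.314 J mol⁻¹ K⁻¹)(298 K) × ln(0.00294/0.0372)
   = (2.478 kJ/mol)(-2.538) = -6.29 kJ/mol
ΔG < 0, so the forward reaction is spontaneous (proceeds forward).

ΔG = -6.29 kJ/mol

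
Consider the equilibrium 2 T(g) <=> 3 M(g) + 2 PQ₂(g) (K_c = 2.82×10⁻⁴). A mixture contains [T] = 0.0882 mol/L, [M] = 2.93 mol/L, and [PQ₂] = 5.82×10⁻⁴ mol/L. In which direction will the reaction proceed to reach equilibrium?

Q_c = [M]³·[PQ₂]² / [T]² = (2.93)³·(5.82×10⁻⁴)² / (0.0882)² = 0.00110
Q_c = 0.00110 > K_c = 2.82×10⁻⁴, so the reverse reaction proceeds.

to the left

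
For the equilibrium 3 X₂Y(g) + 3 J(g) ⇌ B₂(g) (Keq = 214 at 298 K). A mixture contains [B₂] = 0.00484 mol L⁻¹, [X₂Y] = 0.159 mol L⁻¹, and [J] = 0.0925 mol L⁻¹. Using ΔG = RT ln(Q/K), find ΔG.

ΔG = 4.86 kJ/mol

Q = [B₂] / ([X₂Y]³·[J]³) = (0.00484) / ((0.159)³·(0.0925)³) = 1520
ΔG = RT ln(Q/Keq) = (8.314 J mol⁻¹ K⁻¹)(298 K) × ln(1520/214)
   = (2.478 kJ/mol)(1.960) = 4.86 kJ/mol
ΔG > 0, so the forward reaction is non-spontaneous (proceeds in reverse).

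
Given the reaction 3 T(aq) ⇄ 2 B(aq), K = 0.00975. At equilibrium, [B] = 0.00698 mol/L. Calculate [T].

At equilibrium, K = [B]² / [T]³ = 0.00975.
(0.00698)² / ([T])³ = 0.00975
[T]³ = 0.00500 ⇒ [T] = 0.171 mol/L

[T] = 0.171 mol/L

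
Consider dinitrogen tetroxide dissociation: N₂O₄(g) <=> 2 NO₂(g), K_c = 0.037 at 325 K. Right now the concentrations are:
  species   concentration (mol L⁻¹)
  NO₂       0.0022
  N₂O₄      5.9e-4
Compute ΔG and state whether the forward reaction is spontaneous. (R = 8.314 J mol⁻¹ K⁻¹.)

ΔG = -4.07 kJ/mol; the forward reaction is spontaneous

Q_c = [NO₂]² / [N₂O₄] = (0.0022)² / (5.9e-4) = 0.00820
ΔG = RT ln(Q_c/K_c) = (8.314 J mol⁻¹ K⁻¹)(325 K) × ln(0.00820/0.037)
   = (2.702 kJ/mol)(-1.507) = -4.07 kJ/mol
ΔG < 0, so the forward reaction is spontaneous (proceeds forward).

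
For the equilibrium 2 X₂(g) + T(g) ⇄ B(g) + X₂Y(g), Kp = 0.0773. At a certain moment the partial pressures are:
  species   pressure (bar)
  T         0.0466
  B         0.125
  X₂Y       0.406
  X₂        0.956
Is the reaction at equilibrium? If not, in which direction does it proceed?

Qp = P(B)·P(X₂Y) / (P(X₂)²·P(T)) = (0.125)·(0.406) / ((0.956)²·(0.0466)) = 1.19
Qp = 1.19 > Kp = 0.0773, so the reverse reaction proceeds.

toward reactants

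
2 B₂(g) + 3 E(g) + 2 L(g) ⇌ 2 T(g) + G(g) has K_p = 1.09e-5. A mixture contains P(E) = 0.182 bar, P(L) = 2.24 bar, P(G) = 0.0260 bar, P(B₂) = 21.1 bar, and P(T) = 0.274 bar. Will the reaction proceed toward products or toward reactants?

in the reverse direction

Q_p = P(T)²·P(G) / (P(B₂)²·P(E)³·P(L)²) = (0.274)²·(0.0260) / ((21.1)²·(0.182)³·(2.24)²) = 1.45e-4
Q_p = 1.45e-4 > K_p = 1.09e-5, so the reverse reaction proceeds.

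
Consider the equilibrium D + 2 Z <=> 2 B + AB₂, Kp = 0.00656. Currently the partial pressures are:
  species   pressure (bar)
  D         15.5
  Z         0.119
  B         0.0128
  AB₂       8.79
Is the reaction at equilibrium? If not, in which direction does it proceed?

no net change (already at equilibrium)

Qp = P(B)²·P(AB₂) / (P(D)·P(Z)²) = (0.0128)²·(8.79) / ((15.5)·(0.119)²) = 0.00656
Qp = 0.00656 = Kp, so the system is already at equilibrium.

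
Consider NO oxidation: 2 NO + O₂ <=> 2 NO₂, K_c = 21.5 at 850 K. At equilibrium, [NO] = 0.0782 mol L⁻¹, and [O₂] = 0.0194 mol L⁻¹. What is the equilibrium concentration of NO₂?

[NO₂] = 0.0505 mol L⁻¹

At equilibrium, K_c = [NO₂]² / ([NO]²·[O₂]) = 21.5.
([NO₂])² / ((0.0782)²·(0.0194)) = 21.5
[NO₂]² = 0.00255 ⇒ [NO₂] = 0.0505 mol L⁻¹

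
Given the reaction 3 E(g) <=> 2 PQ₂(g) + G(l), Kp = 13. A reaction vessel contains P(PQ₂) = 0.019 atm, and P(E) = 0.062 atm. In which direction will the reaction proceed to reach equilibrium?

(G is a pure liquid — omitted from Qp.)
Qp = P(PQ₂)² / P(E)³ = (0.019)² / (0.062)³ = 1.5
Qp = 1.5 < Kp = 13, so the forward reaction proceeds.

forward (toward products)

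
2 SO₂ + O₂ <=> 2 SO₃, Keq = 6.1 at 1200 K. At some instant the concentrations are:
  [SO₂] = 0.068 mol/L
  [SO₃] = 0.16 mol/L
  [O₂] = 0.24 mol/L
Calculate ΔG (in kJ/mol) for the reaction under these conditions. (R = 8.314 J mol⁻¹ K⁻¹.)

ΔG = 13.3 kJ/mol

Q = [SO₃]² / ([SO₂]²·[O₂]) = (0.16)² / ((0.068)²·(0.24)) = 23.1
ΔG = RT ln(Q/Keq) = (8.314 J mol⁻¹ K⁻¹)(1200 K) × ln(23.1/6.1)
   = (9.977 kJ/mol)(1.332) = 13.3 kJ/mol
ΔG > 0, so the forward reaction is non-spontaneous (proceeds in reverse).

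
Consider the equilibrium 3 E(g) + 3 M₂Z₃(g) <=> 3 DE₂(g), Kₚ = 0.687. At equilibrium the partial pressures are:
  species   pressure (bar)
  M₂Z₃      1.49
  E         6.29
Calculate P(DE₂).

At equilibrium, Kₚ = P(DE₂)³ / (P(E)³·P(M₂Z₃)³) = 0.687.
(P(DE₂))³ / ((6.29)³·(1.49)³) = 0.687
P(DE₂)³ = 566 ⇒ P(DE₂) = 8.27 bar

P(DE₂) = 8.27 bar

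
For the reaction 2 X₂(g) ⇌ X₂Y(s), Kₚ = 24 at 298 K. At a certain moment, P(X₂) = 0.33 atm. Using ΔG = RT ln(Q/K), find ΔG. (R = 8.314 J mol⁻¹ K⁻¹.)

ΔG = -2.38 kJ/mol

(X₂Y is a pure solid — omitted from Qₚ.)
Qₚ = 1 / P(X₂)² = 1 / (0.33)² = 9.18
ΔG = RT ln(Qₚ/Kₚ) = (8.314 J mol⁻¹ K⁻¹)(298 K) × ln(9.18/24)
   = (2.478 kJ/mol)(-0.9610) = -2.38 kJ/mol
ΔG < 0, so the forward reaction is spontaneous (proceeds forward).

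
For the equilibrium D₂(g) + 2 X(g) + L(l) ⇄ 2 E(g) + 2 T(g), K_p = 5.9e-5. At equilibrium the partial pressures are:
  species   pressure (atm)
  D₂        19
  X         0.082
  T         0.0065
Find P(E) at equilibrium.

P(E) = 0.42 atm

(L is a pure liquid — omitted from K_p.)
At equilibrium, K_p = P(E)²·P(T)² / (P(D₂)·P(X)²) = 5.9e-5.
(P(E))²·(0.0065)² / ((19)·(0.082)²) = 5.9e-5
P(E)² = 0.178 ⇒ P(E) = 0.42 atm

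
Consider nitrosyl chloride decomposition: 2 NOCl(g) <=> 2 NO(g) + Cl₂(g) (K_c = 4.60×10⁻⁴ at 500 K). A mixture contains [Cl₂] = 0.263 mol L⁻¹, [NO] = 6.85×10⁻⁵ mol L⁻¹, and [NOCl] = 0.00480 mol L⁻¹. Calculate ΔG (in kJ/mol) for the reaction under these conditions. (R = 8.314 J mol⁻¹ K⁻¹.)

ΔG = -8.94 kJ/mol

Q_c = [NO]²·[Cl₂] / [NOCl]² = (6.85×10⁻⁵)²·(0.263) / (0.00480)² = 5.36×10⁻⁵
ΔG = RT ln(Q_c/K_c) = (8.314 J mol⁻¹ K⁻¹)(500 K) × ln(5.36×10⁻⁵/4.60×10⁻⁴)
   = (4.157 kJ/mol)(-2.150) = -8.94 kJ/mol
ΔG < 0, so the forward reaction is spontaneous (proceeds forward).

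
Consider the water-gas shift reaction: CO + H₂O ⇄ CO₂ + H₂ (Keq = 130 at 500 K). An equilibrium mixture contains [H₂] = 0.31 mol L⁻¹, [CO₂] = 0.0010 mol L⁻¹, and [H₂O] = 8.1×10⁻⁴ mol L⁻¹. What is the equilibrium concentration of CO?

At equilibrium, Keq = [CO₂]·[H₂] / ([CO]·[H₂O]) = 130.
(0.0010)·(0.31) / (([CO])·(8.1×10⁻⁴)) = 130
[CO] = 0.00294 = 0.0029 mol L⁻¹

[CO] = 0.0029 mol L⁻¹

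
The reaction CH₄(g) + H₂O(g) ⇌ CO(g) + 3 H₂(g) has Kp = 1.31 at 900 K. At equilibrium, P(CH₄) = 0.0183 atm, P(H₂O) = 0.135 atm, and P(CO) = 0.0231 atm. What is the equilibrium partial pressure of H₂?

At equilibrium, Kp = P(CO)·P(H₂)³ / (P(CH₄)·P(H₂O)) = 1.31.
(0.0231)·(P(H₂))³ / ((0.0183)·(0.135)) = 1.31
P(H₂)³ = 0.140 ⇒ P(H₂) = 0.519 atm

P(H₂) = 0.519 atm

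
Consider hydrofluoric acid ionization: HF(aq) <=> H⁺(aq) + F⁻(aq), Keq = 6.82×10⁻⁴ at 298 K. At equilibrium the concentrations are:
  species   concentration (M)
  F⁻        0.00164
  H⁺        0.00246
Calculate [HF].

At equilibrium, Keq = [H⁺]·[F⁻] / [HF] = 6.82×10⁻⁴.
(0.00246)·(0.00164) / ([HF]) = 6.82×10⁻⁴
[HF] = 0.00592 M

[HF] = 0.00592 M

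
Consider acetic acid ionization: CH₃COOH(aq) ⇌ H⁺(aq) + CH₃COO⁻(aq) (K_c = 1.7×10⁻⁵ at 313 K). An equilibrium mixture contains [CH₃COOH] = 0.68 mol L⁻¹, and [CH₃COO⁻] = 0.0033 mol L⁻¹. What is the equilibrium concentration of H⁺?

At equilibrium, K_c = [H⁺]·[CH₃COO⁻] / [CH₃COOH] = 1.7×10⁻⁵.
([H⁺])·(0.0033) / (0.68) = 1.7×10⁻⁵
[H⁺] = 0.00350 = 0.0035 mol L⁻¹

[H⁺] = 0.0035 mol L⁻¹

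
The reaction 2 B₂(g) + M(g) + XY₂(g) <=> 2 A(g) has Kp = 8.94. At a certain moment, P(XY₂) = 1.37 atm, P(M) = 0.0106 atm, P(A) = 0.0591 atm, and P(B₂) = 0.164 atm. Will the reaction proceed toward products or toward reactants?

at equilibrium

Qp = P(A)² / (P(B₂)²·P(M)·P(XY₂)) = (0.0591)² / ((0.164)²·(0.0106)·(1.37)) = 8.94
Qp = 8.94 = Kp, so the system is already at equilibrium.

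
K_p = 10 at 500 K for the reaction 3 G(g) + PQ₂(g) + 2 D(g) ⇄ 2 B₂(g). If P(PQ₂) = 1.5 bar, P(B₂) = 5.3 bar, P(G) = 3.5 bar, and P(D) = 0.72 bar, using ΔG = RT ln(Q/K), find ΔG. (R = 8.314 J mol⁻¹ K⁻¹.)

Q_p = P(B₂)² / (P(G)³·P(PQ₂)·P(D)²) = (5.3)² / ((3.5)³·(1.5)·(0.72)²) = 0.843
ΔG = RT ln(Q_p/K_p) = (8.314 J mol⁻¹ K⁻¹)(500 K) × ln(0.843/10)
   = (4.157 kJ/mol)(-2.473) = -10.3 kJ/mol
ΔG < 0, so the forward reaction is spontaneous (proceeds forward).

ΔG = -10.3 kJ/mol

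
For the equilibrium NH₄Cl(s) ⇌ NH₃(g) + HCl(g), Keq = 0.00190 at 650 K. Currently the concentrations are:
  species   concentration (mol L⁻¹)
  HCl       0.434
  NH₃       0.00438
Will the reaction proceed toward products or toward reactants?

(NH₄Cl is a pure solid — omitted from Q.)
Q = [NH₃]·[HCl] = (0.00438)·(0.434) = 0.00190
Q = 0.00190 = Keq, so the system is already at equilibrium.

at equilibrium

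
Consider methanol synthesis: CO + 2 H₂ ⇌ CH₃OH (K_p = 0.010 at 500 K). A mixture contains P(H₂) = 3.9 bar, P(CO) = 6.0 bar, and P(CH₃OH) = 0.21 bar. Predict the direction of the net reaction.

to the right

Q_p = P(CH₃OH) / (P(CO)·P(H₂)²) = (0.21) / ((6.0)·(3.9)²) = 0.0023
Q_p = 0.0023 < K_p = 0.010, so the forward reaction proceeds.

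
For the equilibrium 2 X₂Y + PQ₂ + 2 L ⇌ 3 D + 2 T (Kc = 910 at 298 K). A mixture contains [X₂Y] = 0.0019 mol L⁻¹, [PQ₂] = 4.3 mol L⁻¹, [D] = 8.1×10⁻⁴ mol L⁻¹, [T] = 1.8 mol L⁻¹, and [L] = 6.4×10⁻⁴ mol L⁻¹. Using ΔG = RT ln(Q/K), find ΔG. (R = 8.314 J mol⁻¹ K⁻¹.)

Qc = [D]³·[T]² / ([X₂Y]²·[PQ₂]·[L]²) = (8.1×10⁻⁴)³·(1.8)² / ((0.0019)²·(4.3)·(6.4×10⁻⁴)²) = 271
ΔG = RT ln(Qc/Kc) = (8.314 J mol⁻¹ K⁻¹)(298 K) × ln(271/910)
   = (2.478 kJ/mol)(-1.211) = -3.00 kJ/mol
ΔG < 0, so the forward reaction is spontaneous (proceeds forward).

ΔG = -3.00 kJ/mol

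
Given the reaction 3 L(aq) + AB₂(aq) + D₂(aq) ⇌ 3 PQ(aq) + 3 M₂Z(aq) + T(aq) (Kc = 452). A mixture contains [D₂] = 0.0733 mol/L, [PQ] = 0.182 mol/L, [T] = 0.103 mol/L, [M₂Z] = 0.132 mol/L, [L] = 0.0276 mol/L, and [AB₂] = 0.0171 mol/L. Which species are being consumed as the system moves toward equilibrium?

L, AB₂, D₂ (reactants)

Qc = [PQ]³·[M₂Z]³·[T] / ([L]³·[AB₂]·[D₂]) = (0.182)³·(0.132)³·(0.103) / ((0.0276)³·(0.0171)·(0.0733)) = 54.2
Qc = 54.2 < Kc = 452: net forward reaction.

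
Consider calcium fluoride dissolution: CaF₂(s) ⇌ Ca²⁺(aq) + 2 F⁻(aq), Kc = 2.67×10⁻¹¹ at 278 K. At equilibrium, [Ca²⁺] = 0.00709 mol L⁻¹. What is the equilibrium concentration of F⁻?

(CaF₂ is a pure solid — omitted from Kc.)
At equilibrium, Kc = [Ca²⁺]·[F⁻]² = 2.67×10⁻¹¹.
(0.00709)·([F⁻])² = 2.67×10⁻¹¹
[F⁻]² = 3.77×10⁻⁹ ⇒ [F⁻] = 6.14×10⁻⁵ mol L⁻¹

[F⁻] = 6.14×10⁻⁵ mol L⁻¹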